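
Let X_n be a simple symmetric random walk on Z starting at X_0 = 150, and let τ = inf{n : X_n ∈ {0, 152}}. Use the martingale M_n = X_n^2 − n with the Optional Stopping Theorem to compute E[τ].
E[τ] = 300

M_n = X_n^2 − n is a martingale (since E[X_{n+1}^2 | F_n] = X_n^2 + 1). By OST (τ has finite mean in a bounded region), E[M_τ] = E[M_0] = X_0^2 − 0 = 150^2 = 22500. Also E[M_τ] = E[X_τ^2] − E[τ]. The walk exits at 0 or 152, with P(hit 152 first) = 150/152, so E[X_τ^2] = 152^2 · 150/152 + 0 = 22800. Thus E[τ] = E[X_τ^2] − E[M_τ] = 22800 − 22500 = 300 = 150(152 − 150) = 300.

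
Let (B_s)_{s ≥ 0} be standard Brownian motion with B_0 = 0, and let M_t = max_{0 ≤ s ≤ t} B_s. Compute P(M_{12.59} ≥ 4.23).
P(M_{12.59} ≥ 4.23) = 2·P(B_{12.59} ≥ 4.23) = 2(1 − Φ(4.23/√12.59)) ≈ 0.2332

By the reflection principle for Brownian motion, P(M_t ≥ a) = 2 · P(B_t ≥ a) for a ≥ 0. Since B_t ~ N(0, t), P(B_t ≥ 4.23) = 1 − Φ(4.23/√t) = 1 − Φ(4.23/√12.59) = 1 − Φ(1.1921). So
  P(M_{12.59} ≥ 4.23) = 2(1 − Φ(1.1921)) ≈ 0.2332.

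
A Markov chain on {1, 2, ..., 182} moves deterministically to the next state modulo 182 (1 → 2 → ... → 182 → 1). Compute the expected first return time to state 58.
E[T_58 | X_0 = 58] = 182

The chain cycles deterministically, so starting at state 58 it returns in exactly 182 steps. Equivalently, the stationary distribution is uniform π_j = 1/182 for every state j, so by Kac's formula E[T_58] = 1/π_58 = 182.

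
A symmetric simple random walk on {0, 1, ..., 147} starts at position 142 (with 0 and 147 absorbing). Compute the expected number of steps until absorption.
E[τ | X_0 = 142] = 710

Let v_k = E[τ | X_0 = k]. Boundary: v_0 = v_147 = 0. Recurrence: v_k = 1 + (v_{k-1} + v_{k+1})/2 for 1 ≤ k ≤ 146. The particular solution to v_k − (v_{k-1} + v_{k+1})/2 = 1 is v_k = −k^2. Adding homogeneous solution A + B k and matching boundaries gives v_k = k (147 − k). Substituting k = 142: v_142 = 142 · 5 = 710.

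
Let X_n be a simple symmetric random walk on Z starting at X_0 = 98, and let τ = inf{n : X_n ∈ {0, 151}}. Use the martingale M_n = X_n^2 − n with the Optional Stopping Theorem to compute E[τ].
E[τ] = 5194

M_n = X_n^2 − n is a martingale (since E[X_{n+1}^2 | F_n] = X_n^2 + 1). By OST (τ has finite mean in a bounded region), E[M_τ] = E[M_0] = X_0^2 − 0 = 98^2 = 9604. Also E[M_τ] = E[X_τ^2] − E[τ]. The walk exits at 0 or 151, with P(hit 151 first) = 98/151, so E[X_τ^2] = 151^2 · 98/151 + 0 = 14798. Thus E[τ] = E[X_τ^2] − E[M_τ] = 14798 − 9604 = 5194 = 98(151 − 98) = 5194.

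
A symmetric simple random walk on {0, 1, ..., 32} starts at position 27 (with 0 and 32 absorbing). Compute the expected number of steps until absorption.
E[τ | X_0 = 27] = 135

Let v_k = E[τ | X_0 = k]. Boundary: v_0 = v_32 = 0. Recurrence: v_k = 1 + (v_{k-1} + v_{k+1})/2 for 1 ≤ k ≤ 31. The particular solution to v_k − (v_{k-1} + v_{k+1})/2 = 1 is v_k = −k^2. Adding homogeneous solution A + B k and matching boundaries gives v_k = k (32 − k). Substituting k = 27: v_27 = 27 · 5 = 135.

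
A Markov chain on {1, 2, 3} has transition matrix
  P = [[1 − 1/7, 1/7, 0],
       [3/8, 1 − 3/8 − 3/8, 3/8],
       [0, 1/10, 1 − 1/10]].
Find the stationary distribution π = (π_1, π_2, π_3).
π = (21/59, 8/59, 30/59)

This is a birth-death chain on three states, which satisfies detailed balance: π_1 · P_{12} = π_2 · P_{21} and π_2 · P_{23} = π_3 · P_{32}.
From π_1 · 1/7 = π_2 · 3/8: π_2/π_1 = (1/7)/(3/8) = 8/21.
From π_2 · 3/8 = π_3 · 1/10: π_3/π_2 = (3/8)/(1/10) = 15/4.
Take π_1 proportional to 1; then unnormalized π = (1, 8/21, 10/7). Normalize by dividing by the sum 59/21:
  π = (21/59, 8/59, 30/59).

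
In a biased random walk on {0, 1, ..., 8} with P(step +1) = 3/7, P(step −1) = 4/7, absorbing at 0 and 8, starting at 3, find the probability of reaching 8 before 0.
P(hit 8 before 0) = (1 − (4/3)^3) / (1 − (4/3)^8) = 8991/58975

Let u_k denote P(reach 8 before 0 | start at k). Boundary: u_0 = 0, u_8 = 1. Recurrence: u_k = 3/7·u_{k+1} + 4/7·u_{k-1} for 1 ≤ k ≤ 7. Try u_k = A + B·r^k with r = q/p = (4/7)/(3/7) = 4/3. Substitution satisfies the recurrence; boundary conditions give:
  u_k = (1 − r^k) / (1 − r^N) = (1 − (4/3)^3) / (1 − (4/3)^8) = 8991/58975.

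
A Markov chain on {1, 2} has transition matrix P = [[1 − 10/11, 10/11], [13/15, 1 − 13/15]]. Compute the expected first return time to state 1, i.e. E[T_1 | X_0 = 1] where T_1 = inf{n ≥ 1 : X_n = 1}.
E[T_1 | X_0 = 1] = 1/π_1 = 293/143

For an irreducible recurrent Markov chain with stationary distribution π, E[T_i | X_0 = i] = 1/π_i (Kac's formula). Here π_1 = (13/15)/(10/11 + 13/15) = (13/15)/(293/165) = 143/293, so E[T_1 | X_0 = 1] = 1/π_1 = (10/11 + 13/15)/(13/15) = (293/165)/(13/15) = 293/143.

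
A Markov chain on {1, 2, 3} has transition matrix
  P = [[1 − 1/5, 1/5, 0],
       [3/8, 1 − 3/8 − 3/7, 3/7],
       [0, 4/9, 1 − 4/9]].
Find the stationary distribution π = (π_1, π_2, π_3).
π = (21/43, 56/215, 54/215)

This is a birth-death chain on three states, which satisfies detailed balance: π_1 · P_{12} = π_2 · P_{21} and π_2 · P_{23} = π_3 · P_{32}.
From π_1 · 1/5 = π_2 · 3/8: π_2/π_1 = (1/5)/(3/8) = 8/15.
From π_2 · 3/7 = π_3 · 4/9: π_3/π_2 = (3/7)/(4/9) = 27/28.
Take π_1 proportional to 1; then unnormalized π = (1, 8/15, 18/35). Normalize by dividing by the sum 43/21:
  π = (21/43, 56/215, 54/215).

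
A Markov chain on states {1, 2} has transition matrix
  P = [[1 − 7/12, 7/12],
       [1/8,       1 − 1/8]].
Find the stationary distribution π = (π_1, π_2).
π_1 = 3/17, π_2 = 14/17

Solve πP = π with π_1 + π_2 = 1. From πP = π: π_1 · (1 − 7/12) + π_2 · 1/8 = π_1 ⇒ π_2 · 1/8 = π_1 · 7/12 ⇒ π_2/π_1 = (7/12)/(1/8) = 14/3. Together with π_1 + π_2 = 1:
  π_1 = (1/8)/(7/12 + 1/8) = (1/8)/(17/24) = 3/17,
  π_2 = (7/12)/(7/12 + 1/8) = (7/12)/(17/24) = 14/17.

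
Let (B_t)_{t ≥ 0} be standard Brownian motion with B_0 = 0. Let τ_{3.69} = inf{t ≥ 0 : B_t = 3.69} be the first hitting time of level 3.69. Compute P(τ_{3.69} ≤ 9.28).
P(τ_{3.69} ≤ 9.28) = 2(1 − Φ(3.69/√9.28)) = 2(1 − Φ(1.2113)) ≈ 0.2258

By the reflection principle for standard BM, P(τ_b ≤ t) = 2 · P(B_t ≥ b). Since B_t ~ N(0, t), P(B_t ≥ 3.69) = 1 − Φ(3.69/√t) = 1 − Φ(3.69/√9.28) = 1 − Φ(1.2113) ≈ 0.11289. Doubling: P(τ_{3.69} ≤ 9.28) ≈ 2 · 0.11289 = 0.22578 ≈ 0.2258.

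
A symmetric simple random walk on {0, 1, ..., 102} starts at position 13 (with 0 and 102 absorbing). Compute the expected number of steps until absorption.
E[τ | X_0 = 13] = 1157

Let v_k = E[τ | X_0 = k]. Boundary: v_0 = v_102 = 0. Recurrence: v_k = 1 + (v_{k-1} + v_{k+1})/2 for 1 ≤ k ≤ 101. The particular solution to v_k − (v_{k-1} + v_{k+1})/2 = 1 is v_k = −k^2. Adding homogeneous solution A + B k and matching boundaries gives v_k = k (102 − k). Substituting k = 13: v_13 = 13 · 89 = 1157.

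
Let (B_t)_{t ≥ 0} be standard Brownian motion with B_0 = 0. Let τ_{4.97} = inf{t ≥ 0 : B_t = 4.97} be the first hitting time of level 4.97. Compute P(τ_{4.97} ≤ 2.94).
P(τ_{4.97} ≤ 2.94) = 2(1 − Φ(4.97/√2.94)) = 2(1 − Φ(2.8986)) ≈ 0.0037

By the reflection principle for standard BM, P(τ_b ≤ t) = 2 · P(B_t ≥ b). Since B_t ~ N(0, t), P(B_t ≥ 4.97) = 1 − Φ(4.97/√t) = 1 − Φ(4.97/√2.94) = 1 − Φ(2.8986) ≈ 0.00187. Doubling: P(τ_{4.97} ≤ 2.94) ≈ 2 · 0.00187 = 0.00374 ≈ 0.0037.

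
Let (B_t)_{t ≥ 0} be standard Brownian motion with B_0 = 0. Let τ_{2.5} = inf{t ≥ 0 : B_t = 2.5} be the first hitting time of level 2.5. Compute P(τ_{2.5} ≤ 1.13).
P(τ_{2.5} ≤ 1.13) = 2(1 − Φ(2.5/√1.13)) = 2(1 − Φ(2.3518)) ≈ 0.0187

By the reflection principle for standard BM, P(τ_b ≤ t) = 2 · P(B_t ≥ b). Since B_t ~ N(0, t), P(B_t ≥ 2.5) = 1 − Φ(2.5/√t) = 1 − Φ(2.5/√1.13) = 1 − Φ(2.3518) ≈ 0.00934. Doubling: P(τ_{2.5} ≤ 1.13) ≈ 2 · 0.00934 = 0.01868 ≈ 0.0187.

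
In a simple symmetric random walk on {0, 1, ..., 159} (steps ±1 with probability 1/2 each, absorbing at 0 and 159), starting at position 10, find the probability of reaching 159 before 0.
P(hit 159 before 0) = 10/159

Let u_k = P(hit 159 before 0 | start at k). Then u_0 = 0, u_159 = 1, and u_k = u_{k-1}/2 + u_{k+1}/2 for 1 ≤ k ≤ 158. This harmonic recurrence is solved by u_k = k/159, giving u_10 = 10/159.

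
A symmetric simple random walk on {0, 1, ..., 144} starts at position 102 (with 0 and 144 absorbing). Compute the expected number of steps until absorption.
E[τ | X_0 = 102] = 4284

Let v_k = E[τ | X_0 = k]. Boundary: v_0 = v_144 = 0. Recurrence: v_k = 1 + (v_{k-1} + v_{k+1})/2 for 1 ≤ k ≤ 143. The particular solution to v_k − (v_{k-1} + v_{k+1})/2 = 1 is v_k = −k^2. Adding homogeneous solution A + B k and matching boundaries gives v_k = k (144 − k). Substituting k = 102: v_102 = 102 · 42 = 4284.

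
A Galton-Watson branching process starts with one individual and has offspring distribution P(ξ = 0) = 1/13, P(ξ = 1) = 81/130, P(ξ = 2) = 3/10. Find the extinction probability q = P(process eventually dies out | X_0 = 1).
q = 10/39

The pgf is f(s) = 1/13 + 81/130·s + 3/10·s². The extinction probability q is the smallest fixed point of f in [0, 1]. Setting s = f(s):
  3/10·s² + (81/130 − 1)·s + 1/13 = 0
  3/10·s² − (1/13 + 3/10)·s + 1/13 = 0
which factors as (s − 1)·(3/10·s − 1/13) = 0, giving roots s = 1 and s = (1/13)/(3/10) = 10/39.
Mean offspring μ = 81/130 + 2·3/10 = 159/130 > 1 (supercritical), so q < 1. The extinction probability is the smaller root: q = (1/13)/(3/10) = 10/39.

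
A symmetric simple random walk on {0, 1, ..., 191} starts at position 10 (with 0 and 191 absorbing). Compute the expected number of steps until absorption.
E[τ | X_0 = 10] = 1810

Let v_k = E[τ | X_0 = k]. Boundary: v_0 = v_191 = 0. Recurrence: v_k = 1 + (v_{k-1} + v_{k+1})/2 for 1 ≤ k ≤ 190. The particular solution to v_k − (v_{k-1} + v_{k+1})/2 = 1 is v_k = −k^2. Adding homogeneous solution A + B k and matching boundaries gives v_k = k (191 − k). Substituting k = 10: v_10 = 10 · 181 = 1810.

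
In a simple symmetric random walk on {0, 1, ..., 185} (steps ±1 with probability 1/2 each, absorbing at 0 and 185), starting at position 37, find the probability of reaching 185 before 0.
P(hit 185 before 0) = 37/185 = 1/5

Let u_k = P(hit 185 before 0 | start at k). Then u_0 = 0, u_185 = 1, and u_k = u_{k-1}/2 + u_{k+1}/2 for 1 ≤ k ≤ 184. This harmonic recurrence is solved by u_k = k/185, giving u_37 = 37/185 = 1/5.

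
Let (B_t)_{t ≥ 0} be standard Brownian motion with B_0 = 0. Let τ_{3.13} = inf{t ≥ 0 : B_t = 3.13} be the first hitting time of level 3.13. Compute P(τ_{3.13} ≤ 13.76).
P(τ_{3.13} ≤ 13.76) = 2(1 − Φ(3.13/√13.76)) = 2(1 − Φ(0.8438)) ≈ 0.3988

By the reflection principle for standard BM, P(τ_b ≤ t) = 2 · P(B_t ≥ b). Since B_t ~ N(0, t), P(B_t ≥ 3.13) = 1 − Φ(3.13/√t) = 1 − Φ(3.13/√13.76) = 1 − Φ(0.8438) ≈ 0.19939. Doubling: P(τ_{3.13} ≤ 13.76) ≈ 2 · 0.19939 = 0.39878 ≈ 0.3988.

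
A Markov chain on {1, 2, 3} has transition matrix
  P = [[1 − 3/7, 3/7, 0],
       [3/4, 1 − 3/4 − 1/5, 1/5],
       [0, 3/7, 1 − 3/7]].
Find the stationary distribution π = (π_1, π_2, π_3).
π = (105/193, 60/193, 28/193)

This is a birth-death chain on three states, which satisfies detailed balance: π_1 · P_{12} = π_2 · P_{21} and π_2 · P_{23} = π_3 · P_{32}.
From π_1 · 3/7 = π_2 · 3/4: π_2/π_1 = (3/7)/(3/4) = 4/7.
From π_2 · 1/5 = π_3 · 3/7: π_3/π_2 = (1/5)/(3/7) = 7/15.
Take π_1 proportional to 1; then unnormalized π = (1, 4/7, 4/15). Normalize by dividing by the sum 193/105:
  π = (105/193, 60/193, 28/193).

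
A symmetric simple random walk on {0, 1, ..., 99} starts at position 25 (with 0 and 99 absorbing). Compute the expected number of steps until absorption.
E[τ | X_0 = 25] = 1850

Let v_k = E[τ | X_0 = k]. Boundary: v_0 = v_99 = 0. Recurrence: v_k = 1 + (v_{k-1} + v_{k+1})/2 for 1 ≤ k ≤ 98. The particular solution to v_k − (v_{k-1} + v_{k+1})/2 = 1 is v_k = −k^2. Adding homogeneous solution A + B k and matching boundaries gives v_k = k (99 − k). Substituting k = 25: v_25 = 25 · 74 = 1850.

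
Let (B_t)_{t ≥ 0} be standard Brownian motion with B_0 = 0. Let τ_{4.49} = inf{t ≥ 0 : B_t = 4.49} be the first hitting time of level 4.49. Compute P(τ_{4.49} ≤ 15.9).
P(τ_{4.49} ≤ 15.9) = 2(1 − Φ(4.49/√15.9)) = 2(1 − Φ(1.1260)) ≈ 0.2602

By the reflection principle for standard BM, P(τ_b ≤ t) = 2 · P(B_t ≥ b). Since B_t ~ N(0, t), P(B_t ≥ 4.49) = 1 − Φ(4.49/√t) = 1 − Φ(4.49/√15.9) = 1 − Φ(1.1260) ≈ 0.13008. Doubling: P(τ_{4.49} ≤ 15.9) ≈ 2 · 0.13008 = 0.26016 ≈ 0.2602.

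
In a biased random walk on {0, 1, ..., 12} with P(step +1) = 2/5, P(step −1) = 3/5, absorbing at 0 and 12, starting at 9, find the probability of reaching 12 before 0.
P(hit 12 before 0) = (1 − (3/2)^9) / (1 − (3/2)^12) = 8072/27755

Let u_k denote P(reach 12 before 0 | start at k). Boundary: u_0 = 0, u_12 = 1. Recurrence: u_k = 2/5·u_{k+1} + 3/5·u_{k-1} for 1 ≤ k ≤ 11. Try u_k = A + B·r^k with r = q/p = (3/5)/(2/5) = 3/2. Substitution satisfies the recurrence; boundary conditions give:
  u_k = (1 − r^k) / (1 − r^N) = (1 − (3/2)^9) / (1 − (3/2)^12) = 8072/27755.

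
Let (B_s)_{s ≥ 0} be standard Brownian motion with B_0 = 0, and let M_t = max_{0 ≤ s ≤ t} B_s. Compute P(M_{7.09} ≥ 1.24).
P(M_{7.09} ≥ 1.24) = 2·P(B_{7.09} ≥ 1.24) = 2(1 − Φ(1.24/√7.09)) ≈ 0.6414

By the reflection principle for Brownian motion, P(M_t ≥ a) = 2 · P(B_t ≥ a) for a ≥ 0. Since B_t ~ N(0, t), P(B_t ≥ 1.24) = 1 − Φ(1.24/√t) = 1 − Φ(1.24/√7.09) = 1 − Φ(0.4657). So
  P(M_{7.09} ≥ 1.24) = 2(1 − Φ(0.4657)) ≈ 0.6414.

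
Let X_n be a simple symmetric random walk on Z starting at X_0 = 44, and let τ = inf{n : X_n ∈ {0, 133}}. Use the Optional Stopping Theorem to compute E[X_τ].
E[X_τ] = 44

X_n is a martingale and τ is a bounded-mean stopping time (indeed τ is finite a.s. with bounded expectation since the walk is in a bounded region). By the OST, E[X_τ] = E[X_0] = 44. Equivalently: E[X_τ] = 133 · P(hit 133 first) + 0 · P(hit 0 first) = 133 · (44/133) = 44.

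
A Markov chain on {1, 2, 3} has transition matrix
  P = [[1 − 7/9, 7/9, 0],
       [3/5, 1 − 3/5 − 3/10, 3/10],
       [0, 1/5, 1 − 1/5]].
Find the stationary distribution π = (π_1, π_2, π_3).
π = (54/229, 70/229, 105/229)

This is a birth-death chain on three states, which satisfies detailed balance: π_1 · P_{12} = π_2 · P_{21} and π_2 · P_{23} = π_3 · P_{32}.
From π_1 · 7/9 = π_2 · 3/5: π_2/π_1 = (7/9)/(3/5) = 35/27.
From π_2 · 3/10 = π_3 · 1/5: π_3/π_2 = (3/10)/(1/5) = 3/2.
Take π_1 proportional to 1; then unnormalized π = (1, 35/27, 35/18). Normalize by dividing by the sum 229/54:
  π = (54/229, 70/229, 105/229).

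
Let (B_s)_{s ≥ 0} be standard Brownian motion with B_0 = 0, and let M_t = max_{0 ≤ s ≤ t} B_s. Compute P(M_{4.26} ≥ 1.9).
P(M_{4.26} ≥ 1.9) = 2·P(B_{4.26} ≥ 1.9) = 2(1 − Φ(1.9/√4.26)) ≈ 0.3573

By the reflection principle for Brownian motion, P(M_t ≥ a) = 2 · P(B_t ≥ a) for a ≥ 0. Since B_t ~ N(0, t), P(B_t ≥ 1.9) = 1 − Φ(1.9/√t) = 1 − Φ(1.9/√4.26) = 1 − Φ(0.9206). So
  P(M_{4.26} ≥ 1.9) = 2(1 − Φ(0.9206)) ≈ 0.3573.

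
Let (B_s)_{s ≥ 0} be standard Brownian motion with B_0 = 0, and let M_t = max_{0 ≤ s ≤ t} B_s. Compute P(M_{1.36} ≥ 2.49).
P(M_{1.36} ≥ 2.49) = 2·P(B_{1.36} ≥ 2.49) = 2(1 − Φ(2.49/√1.36)) ≈ 0.0327

By the reflection principle for Brownian motion, P(M_t ≥ a) = 2 · P(B_t ≥ a) for a ≥ 0. Since B_t ~ N(0, t), P(B_t ≥ 2.49) = 1 − Φ(2.49/√t) = 1 − Φ(2.49/√1.36) = 1 − Φ(2.1352). So
  P(M_{1.36} ≥ 2.49) = 2(1 − Φ(2.1352)) ≈ 0.0327.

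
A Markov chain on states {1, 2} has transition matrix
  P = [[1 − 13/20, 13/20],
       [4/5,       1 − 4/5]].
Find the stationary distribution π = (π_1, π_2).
π_1 = 16/29, π_2 = 13/29

Solve πP = π with π_1 + π_2 = 1. From πP = π: π_1 · (1 − 13/20) + π_2 · 4/5 = π_1 ⇒ π_2 · 4/5 = π_1 · 13/20 ⇒ π_2/π_1 = (13/20)/(4/5) = 13/16. Together with π_1 + π_2 = 1:
  π_1 = (4/5)/(13/20 + 4/5) = (4/5)/(29/20) = 16/29,
  π_2 = (13/20)/(13/20 + 4/5) = (13/20)/(29/20) = 13/29.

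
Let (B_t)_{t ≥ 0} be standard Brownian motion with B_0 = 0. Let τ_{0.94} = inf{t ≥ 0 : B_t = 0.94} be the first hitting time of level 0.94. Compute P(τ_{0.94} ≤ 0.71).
P(τ_{0.94} ≤ 0.71) = 2(1 − Φ(0.94/√0.71)) = 2(1 − Φ(1.1156)) ≈ 0.2646

By the reflection principle for standard BM, P(τ_b ≤ t) = 2 · P(B_t ≥ b). Since B_t ~ N(0, t), P(B_t ≥ 0.94) = 1 − Φ(0.94/√t) = 1 − Φ(0.94/√0.71) = 1 − Φ(1.1156) ≈ 0.13230. Doubling: P(τ_{0.94} ≤ 0.71) ≈ 2 · 0.13230 = 0.26460 ≈ 0.2646.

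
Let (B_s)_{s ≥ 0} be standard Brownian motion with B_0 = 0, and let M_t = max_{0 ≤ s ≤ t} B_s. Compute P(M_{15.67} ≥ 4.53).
P(M_{15.67} ≥ 4.53) = 2·P(B_{15.67} ≥ 4.53) = 2(1 − Φ(4.53/√15.67)) ≈ 0.2525

By the reflection principle for Brownian motion, P(M_t ≥ a) = 2 · P(B_t ≥ a) for a ≥ 0. Since B_t ~ N(0, t), P(B_t ≥ 4.53) = 1 − Φ(4.53/√t) = 1 − Φ(4.53/√15.67) = 1 − Φ(1.1444). So
  P(M_{15.67} ≥ 4.53) = 2(1 − Φ(1.1444)) ≈ 0.2525.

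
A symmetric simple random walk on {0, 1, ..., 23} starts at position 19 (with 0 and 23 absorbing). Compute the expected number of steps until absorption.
E[τ | X_0 = 19] = 76

Let v_k = E[τ | X_0 = k]. Boundary: v_0 = v_23 = 0. Recurrence: v_k = 1 + (v_{k-1} + v_{k+1})/2 for 1 ≤ k ≤ 22. The particular solution to v_k − (v_{k-1} + v_{k+1})/2 = 1 is v_k = −k^2. Adding homogeneous solution A + B k and matching boundaries gives v_k = k (23 − k). Substituting k = 19: v_19 = 19 · 4 = 76.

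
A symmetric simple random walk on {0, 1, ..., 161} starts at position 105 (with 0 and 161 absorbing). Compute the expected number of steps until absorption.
E[τ | X_0 = 105] = 5880

Let v_k = E[τ | X_0 = k]. Boundary: v_0 = v_161 = 0. Recurrence: v_k = 1 + (v_{k-1} + v_{k+1})/2 for 1 ≤ k ≤ 160. The particular solution to v_k − (v_{k-1} + v_{k+1})/2 = 1 is v_k = −k^2. Adding homogeneous solution A + B k and matching boundaries gives v_k = k (161 − k). Substituting k = 105: v_105 = 105 · 56 = 5880.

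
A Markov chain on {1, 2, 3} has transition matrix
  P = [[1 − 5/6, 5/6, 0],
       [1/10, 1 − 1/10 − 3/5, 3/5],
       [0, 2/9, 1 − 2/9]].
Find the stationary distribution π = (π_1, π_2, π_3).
π = (6/191, 50/191, 135/191)

This is a birth-death chain on three states, which satisfies detailed balance: π_1 · P_{12} = π_2 · P_{21} and π_2 · P_{23} = π_3 · P_{32}.
From π_1 · 5/6 = π_2 · 1/10: π_2/π_1 = (5/6)/(1/10) = 25/3.
From π_2 · 3/5 = π_3 · 2/9: π_3/π_2 = (3/5)/(2/9) = 27/10.
Take π_1 proportional to 1; then unnormalized π = (1, 25/3, 45/2). Normalize by dividing by the sum 191/6:
  π = (6/191, 50/191, 135/191).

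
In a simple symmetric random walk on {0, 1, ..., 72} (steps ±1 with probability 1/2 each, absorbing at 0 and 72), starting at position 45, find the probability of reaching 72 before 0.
P(hit 72 before 0) = 45/72 = 5/8

Let u_k = P(hit 72 before 0 | start at k). Then u_0 = 0, u_72 = 1, and u_k = u_{k-1}/2 + u_{k+1}/2 for 1 ≤ k ≤ 71. This harmonic recurrence is solved by u_k = k/72, giving u_45 = 45/72 = 5/8.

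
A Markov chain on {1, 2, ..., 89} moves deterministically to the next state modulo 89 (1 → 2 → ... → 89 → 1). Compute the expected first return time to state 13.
E[T_13 | X_0 = 13] = 89

The chain cycles deterministically, so starting at state 13 it returns in exactly 89 steps. Equivalently, the stationary distribution is uniform π_j = 1/89 for every state j, so by Kac's formula E[T_13] = 1/π_13 = 89.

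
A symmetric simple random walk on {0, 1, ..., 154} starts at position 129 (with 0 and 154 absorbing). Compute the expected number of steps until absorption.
E[τ | X_0 = 129] = 3225

Let v_k = E[τ | X_0 = k]. Boundary: v_0 = v_154 = 0. Recurrence: v_k = 1 + (v_{k-1} + v_{k+1})/2 for 1 ≤ k ≤ 153. The particular solution to v_k − (v_{k-1} + v_{k+1})/2 = 1 is v_k = −k^2. Adding homogeneous solution A + B k and matching boundaries gives v_k = k (154 − k). Substituting k = 129: v_129 = 129 · 25 = 3225.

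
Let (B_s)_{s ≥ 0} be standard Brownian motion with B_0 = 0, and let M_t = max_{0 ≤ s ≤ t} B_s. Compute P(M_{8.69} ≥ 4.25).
P(M_{8.69} ≥ 4.25) = 2·P(B_{8.69} ≥ 4.25) = 2(1 − Φ(4.25/√8.69)) ≈ 0.1494

By the reflection principle for Brownian motion, P(M_t ≥ a) = 2 · P(B_t ≥ a) for a ≥ 0. Since B_t ~ N(0, t), P(B_t ≥ 4.25) = 1 − Φ(4.25/√t) = 1 − Φ(4.25/√8.69) = 1 − Φ(1.4417). So
  P(M_{8.69} ≥ 4.25) = 2(1 − Φ(1.4417)) ≈ 0.1494.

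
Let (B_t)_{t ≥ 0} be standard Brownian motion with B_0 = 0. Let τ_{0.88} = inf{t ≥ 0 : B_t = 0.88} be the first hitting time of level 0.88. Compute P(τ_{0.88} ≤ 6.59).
P(τ_{0.88} ≤ 6.59) = 2(1 − Φ(0.88/√6.59)) = 2(1 − Φ(0.3428)) ≈ 0.7317

By the reflection principle for standard BM, P(τ_b ≤ t) = 2 · P(B_t ≥ b). Since B_t ~ N(0, t), P(B_t ≥ 0.88) = 1 − Φ(0.88/√t) = 1 − Φ(0.88/√6.59) = 1 − Φ(0.3428) ≈ 0.36587. Doubling: P(τ_{0.88} ≤ 6.59) ≈ 2 · 0.36587 = 0.73174 ≈ 0.7317.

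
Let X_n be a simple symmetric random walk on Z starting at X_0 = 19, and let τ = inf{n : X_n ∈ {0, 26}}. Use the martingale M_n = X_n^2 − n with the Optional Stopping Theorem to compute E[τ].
E[τ] = 133

M_n = X_n^2 − n is a martingale (since E[X_{n+1}^2 | F_n] = X_n^2 + 1). By OST (τ has finite mean in a bounded region), E[M_τ] = E[M_0] = X_0^2 − 0 = 19^2 = 361. Also E[M_τ] = E[X_τ^2] − E[τ]. The walk exits at 0 or 26, with P(hit 26 first) = 19/26, so E[X_τ^2] = 26^2 · 19/26 + 0 = 494. Thus E[τ] = E[X_τ^2] − E[M_τ] = 494 − 361 = 133 = 19(26 − 19) = 133.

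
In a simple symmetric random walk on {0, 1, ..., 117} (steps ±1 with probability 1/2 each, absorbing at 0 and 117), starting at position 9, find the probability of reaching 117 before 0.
P(hit 117 before 0) = 9/117 = 1/13

Let u_k = P(hit 117 before 0 | start at k). Then u_0 = 0, u_117 = 1, and u_k = u_{k-1}/2 + u_{k+1}/2 for 1 ≤ k ≤ 116. This harmonic recurrence is solved by u_k = k/117, giving u_9 = 9/117 = 1/13.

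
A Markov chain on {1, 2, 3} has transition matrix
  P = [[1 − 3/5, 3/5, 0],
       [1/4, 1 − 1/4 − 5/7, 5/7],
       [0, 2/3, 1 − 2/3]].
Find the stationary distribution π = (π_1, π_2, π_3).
π = (35/209, 84/209, 90/209)

This is a birth-death chain on three states, which satisfies detailed balance: π_1 · P_{12} = π_2 · P_{21} and π_2 · P_{23} = π_3 · P_{32}.
From π_1 · 3/5 = π_2 · 1/4: π_2/π_1 = (3/5)/(1/4) = 12/5.
From π_2 · 5/7 = π_3 · 2/3: π_3/π_2 = (5/7)/(2/3) = 15/14.
Take π_1 proportional to 1; then unnormalized π = (1, 12/5, 18/7). Normalize by dividing by the sum 209/35:
  π = (35/209, 84/209, 90/209).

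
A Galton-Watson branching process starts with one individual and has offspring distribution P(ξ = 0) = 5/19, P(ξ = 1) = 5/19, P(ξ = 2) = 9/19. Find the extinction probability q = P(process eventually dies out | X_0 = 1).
q = 5/9

The pgf is f(s) = 5/19 + 5/19·s + 9/19·s². The extinction probability q is the smallest fixed point of f in [0, 1]. Setting s = f(s):
  9/19·s² + (5/19 − 1)·s + 5/19 = 0
  9/19·s² − (5/19 + 9/19)·s + 5/19 = 0
which factors as (s − 1)·(9/19·s − 5/19) = 0, giving roots s = 1 and s = (5/19)/(9/19) = 5/9.
Mean offspring μ = 5/19 + 2·9/19 = 23/19 > 1 (supercritical), so q < 1. The extinction probability is the smaller root: q = (5/19)/(9/19) = 5/9.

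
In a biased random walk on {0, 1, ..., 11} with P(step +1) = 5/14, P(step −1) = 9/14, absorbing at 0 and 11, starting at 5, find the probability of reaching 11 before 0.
P(hit 11 before 0) = (1 − (9/5)^5) / (1 − (9/5)^11) = 218453125/7833057871

Let u_k denote P(reach 11 before 0 | start at k). Boundary: u_0 = 0, u_11 = 1. Recurrence: u_k = 5/14·u_{k+1} + 9/14·u_{k-1} for 1 ≤ k ≤ 10. Try u_k = A + B·r^k with r = q/p = (9/14)/(5/14) = 9/5. Substitution satisfies the recurrence; boundary conditions give:
  u_k = (1 − r^k) / (1 − r^N) = (1 − (9/5)^5) / (1 − (9/5)^11) = 218453125/7833057871.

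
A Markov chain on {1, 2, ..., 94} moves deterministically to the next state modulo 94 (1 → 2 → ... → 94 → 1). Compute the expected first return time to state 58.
E[T_58 | X_0 = 58] = 94

The chain cycles deterministically, so starting at state 58 it returns in exactly 94 steps. Equivalently, the stationary distribution is uniform π_j = 1/94 for every state j, so by Kac's formula E[T_58] = 1/π_58 = 94.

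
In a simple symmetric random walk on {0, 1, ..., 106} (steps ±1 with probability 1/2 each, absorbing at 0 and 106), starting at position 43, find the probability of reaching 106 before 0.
P(hit 106 before 0) = 43/106

Let u_k = P(hit 106 before 0 | start at k). Then u_0 = 0, u_106 = 1, and u_k = u_{k-1}/2 + u_{k+1}/2 for 1 ≤ k ≤ 105. This harmonic recurrence is solved by u_k = k/106, giving u_43 = 43/106.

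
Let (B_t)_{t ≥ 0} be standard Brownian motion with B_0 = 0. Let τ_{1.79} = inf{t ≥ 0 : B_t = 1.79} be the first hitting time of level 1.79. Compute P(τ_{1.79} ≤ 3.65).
P(τ_{1.79} ≤ 3.65) = 2(1 − Φ(1.79/√3.65)) = 2(1 − Φ(0.9369)) ≈ 0.3488

By the reflection principle for standard BM, P(τ_b ≤ t) = 2 · P(B_t ≥ b). Since B_t ~ N(0, t), P(B_t ≥ 1.79) = 1 − Φ(1.79/√t) = 1 − Φ(1.79/√3.65) = 1 − Φ(0.9369) ≈ 0.17440. Doubling: P(τ_{1.79} ≤ 3.65) ≈ 2 · 0.17440 = 0.34880 ≈ 0.3488.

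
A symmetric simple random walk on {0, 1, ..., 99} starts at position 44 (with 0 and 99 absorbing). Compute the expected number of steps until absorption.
E[τ | X_0 = 44] = 2420

Let v_k = E[τ | X_0 = k]. Boundary: v_0 = v_99 = 0. Recurrence: v_k = 1 + (v_{k-1} + v_{k+1})/2 for 1 ≤ k ≤ 98. The particular solution to v_k − (v_{k-1} + v_{k+1})/2 = 1 is v_k = −k^2. Adding homogeneous solution A + B k and matching boundaries gives v_k = k (99 − k). Substituting k = 44: v_44 = 44 · 55 = 2420.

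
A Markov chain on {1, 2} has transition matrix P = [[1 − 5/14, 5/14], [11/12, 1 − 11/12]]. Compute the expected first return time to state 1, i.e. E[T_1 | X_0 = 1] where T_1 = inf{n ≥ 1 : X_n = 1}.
E[T_1 | X_0 = 1] = 1/π_1 = 107/77

For an irreducible recurrent Markov chain with stationary distribution π, E[T_i | X_0 = i] = 1/π_i (Kac's formula). Here π_1 = (11/12)/(5/14 + 11/12) = (11/12)/(107/84) = 77/107, so E[T_1 | X_0 = 1] = 1/π_1 = (5/14 + 11/12)/(11/12) = (107/84)/(11/12) = 107/77.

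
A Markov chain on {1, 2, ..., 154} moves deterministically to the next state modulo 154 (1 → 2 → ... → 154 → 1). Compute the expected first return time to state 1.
E[T_1 | X_0 = 1] = 154

The chain cycles deterministically, so starting at state 1 it returns in exactly 154 steps. Equivalently, the stationary distribution is uniform π_j = 1/154 for every state j, so by Kac's formula E[T_1] = 1/π_1 = 154.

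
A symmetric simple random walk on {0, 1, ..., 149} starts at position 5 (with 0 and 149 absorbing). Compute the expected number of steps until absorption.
E[τ | X_0 = 5] = 720

Let v_k = E[τ | X_0 = k]. Boundary: v_0 = v_149 = 0. Recurrence: v_k = 1 + (v_{k-1} + v_{k+1})/2 for 1 ≤ k ≤ 148. The particular solution to v_k − (v_{k-1} + v_{k+1})/2 = 1 is v_k = −k^2. Adding homogeneous solution A + B k and matching boundaries gives v_k = k (149 − k). Substituting k = 5: v_5 = 5 · 144 = 720.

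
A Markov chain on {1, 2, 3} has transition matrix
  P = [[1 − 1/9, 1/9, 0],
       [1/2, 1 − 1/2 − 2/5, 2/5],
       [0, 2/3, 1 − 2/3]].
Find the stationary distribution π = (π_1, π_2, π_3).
π = (45/61, 10/61, 6/61)

This is a birth-death chain on three states, which satisfies detailed balance: π_1 · P_{12} = π_2 · P_{21} and π_2 · P_{23} = π_3 · P_{32}.
From π_1 · 1/9 = π_2 · 1/2: π_2/π_1 = (1/9)/(1/2) = 2/9.
From π_2 · 2/5 = π_3 · 2/3: π_3/π_2 = (2/5)/(2/3) = 3/5.
Take π_1 proportional to 1; then unnormalized π = (1, 2/9, 2/15). Normalize by dividing by the sum 61/45:
  π = (45/61, 10/61, 6/61).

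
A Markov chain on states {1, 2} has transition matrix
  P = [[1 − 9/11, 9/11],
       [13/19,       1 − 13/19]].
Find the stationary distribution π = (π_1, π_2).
π_1 = 143/314, π_2 = 171/314

Solve πP = π with π_1 + π_2 = 1. From πP = π: π_1 · (1 − 9/11) + π_2 · 13/19 = π_1 ⇒ π_2 · 13/19 = π_1 · 9/11 ⇒ π_2/π_1 = (9/11)/(13/19) = 171/143. Together with π_1 + π_2 = 1:
  π_1 = (13/19)/(9/11 + 13/19) = (13/19)/(314/209) = 143/314,
  π_2 = (9/11)/(9/11 + 13/19) = (9/11)/(314/209) = 171/314.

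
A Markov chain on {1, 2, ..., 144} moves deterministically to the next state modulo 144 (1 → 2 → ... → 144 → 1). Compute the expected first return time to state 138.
E[T_138 | X_0 = 138] = 144

The chain cycles deterministically, so starting at state 138 it returns in exactly 144 steps. Equivalently, the stationary distribution is uniform π_j = 1/144 for every state j, so by Kac's formula E[T_138] = 1/π_138 = 144.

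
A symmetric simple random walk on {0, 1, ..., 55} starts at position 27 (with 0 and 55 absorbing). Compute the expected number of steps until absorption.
E[τ | X_0 = 27] = 756

Let v_k = E[τ | X_0 = k]. Boundary: v_0 = v_55 = 0. Recurrence: v_k = 1 + (v_{k-1} + v_{k+1})/2 for 1 ≤ k ≤ 54. The particular solution to v_k − (v_{k-1} + v_{k+1})/2 = 1 is v_k = −k^2. Adding homogeneous solution A + B k and matching boundaries gives v_k = k (55 − k). Substituting k = 27: v_27 = 27 · 28 = 756.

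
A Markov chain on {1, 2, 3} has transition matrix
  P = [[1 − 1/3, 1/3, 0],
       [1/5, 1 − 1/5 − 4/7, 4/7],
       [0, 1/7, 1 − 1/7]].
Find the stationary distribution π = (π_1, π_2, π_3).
π = (3/28, 5/28, 5/7)

This is a birth-death chain on three states, which satisfies detailed balance: π_1 · P_{12} = π_2 · P_{21} and π_2 · P_{23} = π_3 · P_{32}.
From π_1 · 1/3 = π_2 · 1/5: π_2/π_1 = (1/3)/(1/5) = 5/3.
From π_2 · 4/7 = π_3 · 1/7: π_3/π_2 = (4/7)/(1/7) = 4.
Take π_1 proportional to 1; then unnormalized π = (1, 5/3, 20/3). Normalize by dividing by the sum 28/3:
  π = (3/28, 5/28, 5/7).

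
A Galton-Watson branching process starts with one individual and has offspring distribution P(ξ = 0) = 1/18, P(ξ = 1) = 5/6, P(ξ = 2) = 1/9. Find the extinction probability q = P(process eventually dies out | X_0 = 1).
q = 1/2

The pgf is f(s) = 1/18 + 5/6·s + 1/9·s². The extinction probability q is the smallest fixed point of f in [0, 1]. Setting s = f(s):
  1/9·s² + (5/6 − 1)·s + 1/18 = 0
  1/9·s² − (1/18 + 1/9)·s + 1/18 = 0
which factors as (s − 1)·(1/9·s − 1/18) = 0, giving roots s = 1 and s = (1/18)/(1/9) = 1/2.
Mean offspring μ = 5/6 + 2·1/9 = 19/18 > 1 (supercritical), so q < 1. The extinction probability is the smaller root: q = (1/18)/(1/9) = 1/2.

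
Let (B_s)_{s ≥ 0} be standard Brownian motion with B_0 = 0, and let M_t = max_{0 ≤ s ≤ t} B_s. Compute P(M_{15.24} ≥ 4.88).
P(M_{15.24} ≥ 4.88) = 2·P(B_{15.24} ≥ 4.88) = 2(1 − Φ(4.88/√15.24)) ≈ 0.2113

By the reflection principle for Brownian motion, P(M_t ≥ a) = 2 · P(B_t ≥ a) for a ≥ 0. Since B_t ~ N(0, t), P(B_t ≥ 4.88) = 1 − Φ(4.88/√t) = 1 − Φ(4.88/√15.24) = 1 − Φ(1.2500). So
  P(M_{15.24} ≥ 4.88) = 2(1 − Φ(1.2500)) ≈ 0.2113.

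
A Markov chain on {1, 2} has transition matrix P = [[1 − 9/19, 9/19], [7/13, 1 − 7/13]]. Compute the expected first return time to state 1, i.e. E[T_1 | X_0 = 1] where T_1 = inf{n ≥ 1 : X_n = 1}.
E[T_1 | X_0 = 1] = 1/π_1 = 250/133

For an irreducible recurrent Markov chain with stationary distribution π, E[T_i | X_0 = i] = 1/π_i (Kac's formula). Here π_1 = (7/13)/(9/19 + 7/13) = (7/13)/(250/247) = 133/250, so E[T_1 | X_0 = 1] = 1/π_1 = (9/19 + 7/13)/(7/13) = (250/247)/(7/13) = 250/133.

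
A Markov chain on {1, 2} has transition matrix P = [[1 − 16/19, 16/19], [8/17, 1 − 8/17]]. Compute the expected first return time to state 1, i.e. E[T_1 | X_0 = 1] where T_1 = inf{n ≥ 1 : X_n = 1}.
E[T_1 | X_0 = 1] = 1/π_1 = 53/19

For an irreducible recurrent Markov chain with stationary distribution π, E[T_i | X_0 = i] = 1/π_i (Kac's formula). Here π_1 = (8/17)/(16/19 + 8/17) = (8/17)/(424/323) = 19/53, so E[T_1 | X_0 = 1] = 1/π_1 = (16/19 + 8/17)/(8/17) = (424/323)/(8/17) = 53/19.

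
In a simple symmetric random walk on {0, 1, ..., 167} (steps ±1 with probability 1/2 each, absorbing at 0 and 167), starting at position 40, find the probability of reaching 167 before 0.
P(hit 167 before 0) = 40/167

Let u_k = P(hit 167 before 0 | start at k). Then u_0 = 0, u_167 = 1, and u_k = u_{k-1}/2 + u_{k+1}/2 for 1 ≤ k ≤ 166. This harmonic recurrence is solved by u_k = k/167, giving u_40 = 40/167.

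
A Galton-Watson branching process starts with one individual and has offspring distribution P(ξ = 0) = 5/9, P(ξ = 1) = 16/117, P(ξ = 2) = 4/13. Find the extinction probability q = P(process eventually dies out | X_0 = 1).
q = 1

Mean offspring μ = 0·5/9 + 1·16/117 + 2·4/13 = 88/117 ≤ 1. For μ ≤ 1 with offspring not concentrated at 1, the Galton-Watson process goes extinct almost surely, so q = 1.
(Algebraic check: The pgf is f(s) = 5/9 + 16/117·s + 4/13·s². The extinction probability q is the smallest fixed point of f in [0, 1]. Setting s = f(s):
  4/13·s² + (16/117 − 1)·s + 5/9 = 0
  4/13·s² − (5/9 + 4/13)·s + 5/9 = 0
which factors as (s − 1)·(4/13·s − 5/9) = 0, giving roots s = 1 and s = (5/9)/(4/13) = 65/36. Since 65/36 ≥ 1, the smallest root in [0, 1] is s = 1.)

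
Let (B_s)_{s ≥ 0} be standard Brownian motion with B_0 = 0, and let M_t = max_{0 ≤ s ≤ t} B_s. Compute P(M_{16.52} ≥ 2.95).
P(M_{16.52} ≥ 2.95) = 2·P(B_{16.52} ≥ 2.95) = 2(1 − Φ(2.95/√16.52)) ≈ 0.4680

By the reflection principle for Brownian motion, P(M_t ≥ a) = 2 · P(B_t ≥ a) for a ≥ 0. Since B_t ~ N(0, t), P(B_t ≥ 2.95) = 1 − Φ(2.95/√t) = 1 − Φ(2.95/√16.52) = 1 − Φ(0.7258). So
  P(M_{16.52} ≥ 2.95) = 2(1 − Φ(0.7258)) ≈ 0.4680.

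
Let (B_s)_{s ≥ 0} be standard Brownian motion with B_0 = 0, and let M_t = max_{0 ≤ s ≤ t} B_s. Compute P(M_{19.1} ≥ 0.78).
P(M_{19.1} ≥ 0.78) = 2·P(B_{19.1} ≥ 0.78) = 2(1 − Φ(0.78/√19.1)) ≈ 0.8583

By the reflection principle for Brownian motion, P(M_t ≥ a) = 2 · P(B_t ≥ a) for a ≥ 0. Since B_t ~ N(0, t), P(B_t ≥ 0.78) = 1 − Φ(0.78/√t) = 1 − Φ(0.78/√19.1) = 1 − Φ(0.1785). So
  P(M_{19.1} ≥ 0.78) = 2(1 − Φ(0.1785)) ≈ 0.8583.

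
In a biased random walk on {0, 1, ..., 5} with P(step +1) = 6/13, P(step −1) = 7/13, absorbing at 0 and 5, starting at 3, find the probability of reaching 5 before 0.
P(hit 5 before 0) = (1 − (7/6)^3) / (1 − (7/6)^5) = 4572/9031

Let u_k denote P(reach 5 before 0 | start at k). Boundary: u_0 = 0, u_5 = 1. Recurrence: u_k = 6/13·u_{k+1} + 7/13·u_{k-1} for 1 ≤ k ≤ 4. Try u_k = A + B·r^k with r = q/p = (7/13)/(6/13) = 7/6. Substitution satisfies the recurrence; boundary conditions give:
  u_k = (1 − r^k) / (1 − r^N) = (1 − (7/6)^3) / (1 − (7/6)^5) = 4572/9031.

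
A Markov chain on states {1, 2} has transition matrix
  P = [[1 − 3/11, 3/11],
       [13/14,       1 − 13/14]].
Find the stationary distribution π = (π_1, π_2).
π_1 = 143/185, π_2 = 42/185

Solve πP = π with π_1 + π_2 = 1. From πP = π: π_1 · (1 − 3/11) + π_2 · 13/14 = π_1 ⇒ π_2 · 13/14 = π_1 · 3/11 ⇒ π_2/π_1 = (3/11)/(13/14) = 42/143. Together with π_1 + π_2 = 1:
  π_1 = (13/14)/(3/11 + 13/14) = (13/14)/(185/154) = 143/185,
  π_2 = (3/11)/(3/11 + 13/14) = (3/11)/(185/154) = 42/185.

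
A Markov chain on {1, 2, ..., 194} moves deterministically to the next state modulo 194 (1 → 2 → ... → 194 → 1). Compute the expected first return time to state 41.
E[T_41 | X_0 = 41] = 194

The chain cycles deterministically, so starting at state 41 it returns in exactly 194 steps. Equivalently, the stationary distribution is uniform π_j = 1/194 for every state j, so by Kac's formula E[T_41] = 1/π_41 = 194.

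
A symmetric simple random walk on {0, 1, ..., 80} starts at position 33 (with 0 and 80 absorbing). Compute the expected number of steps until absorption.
E[τ | X_0 = 33] = 1551

Let v_k = E[τ | X_0 = k]. Boundary: v_0 = v_80 = 0. Recurrence: v_k = 1 + (v_{k-1} + v_{k+1})/2 for 1 ≤ k ≤ 79. The particular solution to v_k − (v_{k-1} + v_{k+1})/2 = 1 is v_k = −k^2. Adding homogeneous solution A + B k and matching boundaries gives v_k = k (80 − k). Substituting k = 33: v_33 = 33 · 47 = 1551.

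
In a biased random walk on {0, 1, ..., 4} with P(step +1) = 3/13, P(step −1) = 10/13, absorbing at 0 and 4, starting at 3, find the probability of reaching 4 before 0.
P(hit 4 before 0) = (1 − (10/3)^3) / (1 − (10/3)^4) = 417/1417

Let u_k denote P(reach 4 before 0 | start at k). Boundary: u_0 = 0, u_4 = 1. Recurrence: u_k = 3/13·u_{k+1} + 10/13·u_{k-1} for 1 ≤ k ≤ 3. Try u_k = A + B·r^k with r = q/p = (10/13)/(3/13) = 10/3. Substitution satisfies the recurrence; boundary conditions give:
  u_k = (1 − r^k) / (1 − r^N) = (1 − (10/3)^3) / (1 − (10/3)^4) = 417/1417.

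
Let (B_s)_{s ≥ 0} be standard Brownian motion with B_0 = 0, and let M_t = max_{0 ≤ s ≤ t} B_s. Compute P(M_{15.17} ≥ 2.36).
P(M_{15.17} ≥ 2.36) = 2·P(B_{15.17} ≥ 2.36) = 2(1 − Φ(2.36/√15.17)) ≈ 0.5446

By the reflection principle for Brownian motion, P(M_t ≥ a) = 2 · P(B_t ≥ a) for a ≥ 0. Since B_t ~ N(0, t), P(B_t ≥ 2.36) = 1 − Φ(2.36/√t) = 1 − Φ(2.36/√15.17) = 1 − Φ(0.6059). So
  P(M_{15.17} ≥ 2.36) = 2(1 − Φ(0.6059)) ≈ 0.5446.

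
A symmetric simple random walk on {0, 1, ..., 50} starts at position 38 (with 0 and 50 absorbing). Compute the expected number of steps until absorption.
E[τ | X_0 = 38] = 456

Let v_k = E[τ | X_0 = k]. Boundary: v_0 = v_50 = 0. Recurrence: v_k = 1 + (v_{k-1} + v_{k+1})/2 for 1 ≤ k ≤ 49. The particular solution to v_k − (v_{k-1} + v_{k+1})/2 = 1 is v_k = −k^2. Adding homogeneous solution A + B k and matching boundaries gives v_k = k (50 − k). Substituting k = 38: v_38 = 38 · 12 = 456.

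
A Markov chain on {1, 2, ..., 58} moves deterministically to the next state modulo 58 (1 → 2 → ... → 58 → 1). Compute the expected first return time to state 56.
E[T_56 | X_0 = 56] = 58

The chain cycles deterministically, so starting at state 56 it returns in exactly 58 steps. Equivalently, the stationary distribution is uniform π_j = 1/58 for every state j, so by Kac's formula E[T_56] = 1/π_56 = 58.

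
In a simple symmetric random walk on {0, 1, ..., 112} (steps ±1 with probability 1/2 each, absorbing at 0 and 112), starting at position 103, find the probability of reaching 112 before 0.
P(hit 112 before 0) = 103/112

Let u_k = P(hit 112 before 0 | start at k). Then u_0 = 0, u_112 = 1, and u_k = u_{k-1}/2 + u_{k+1}/2 for 1 ≤ k ≤ 111. This harmonic recurrence is solved by u_k = k/112, giving u_103 = 103/112.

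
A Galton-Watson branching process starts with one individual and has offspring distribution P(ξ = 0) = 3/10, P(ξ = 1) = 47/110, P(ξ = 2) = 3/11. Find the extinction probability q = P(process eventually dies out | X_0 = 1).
q = 1

Mean offspring μ = 0·3/10 + 1·47/110 + 2·3/11 = 107/110 ≤ 1. For μ ≤ 1 with offspring not concentrated at 1, the Galton-Watson process goes extinct almost surely, so q = 1.
(Algebraic check: The pgf is f(s) = 3/10 + 47/110·s + 3/11·s². The extinction probability q is the smallest fixed point of f in [0, 1]. Setting s = f(s):
  3/11·s² + (47/110 − 1)·s + 3/10 = 0
  3/11·s² − (3/10 + 3/11)·s + 3/10 = 0
which factors as (s − 1)·(3/11·s − 3/10) = 0, giving roots s = 1 and s = (3/10)/(3/11) = 11/10. Since 11/10 ≥ 1, the smallest root in [0, 1] is s = 1.)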